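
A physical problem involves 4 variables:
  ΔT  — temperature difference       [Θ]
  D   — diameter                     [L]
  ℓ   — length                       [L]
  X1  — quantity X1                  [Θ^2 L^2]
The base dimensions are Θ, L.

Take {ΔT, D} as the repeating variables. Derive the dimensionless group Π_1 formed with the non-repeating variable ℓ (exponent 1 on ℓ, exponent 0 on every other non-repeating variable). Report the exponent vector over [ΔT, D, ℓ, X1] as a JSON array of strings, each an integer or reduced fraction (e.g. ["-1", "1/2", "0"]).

["0", "-1", "1", "0"]

Dimensional matrix (Θ×L by ΔT×D×ℓ×X1):
  Θ: [ 1  0  0  2]
  L: [ 0  1  1  2]
Row reduction gives pivot columns ΔT,D; rank = 2
Repeat: ΔT,D; free: ℓ,X1
RREF:
  r0: [   1    0    0    2]
  r1: [   0    1    1    2]
Fix exponent of ℓ at 1, X1 at 0; solve each RREF row for its pivot's exponent:
  r0: exp(ΔT) + (0)·1 = 0 ⇒ exp(ΔT) = 0
  r1: exp(D) + (1)·1 = 0 ⇒ exp(D) = -1
Π_1 = D^-1 · ℓ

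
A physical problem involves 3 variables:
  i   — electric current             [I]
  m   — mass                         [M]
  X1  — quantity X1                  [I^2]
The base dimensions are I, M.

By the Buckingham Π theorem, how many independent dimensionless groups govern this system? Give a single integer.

Exponent matrix [I,M] × [i,m,X1]:
  I: [ 1  0  2]
  M: [ 0  1  0]
Row reduction gives pivot columns i,m; rank = 2
3 vars − rank 2 = 1 Π group

1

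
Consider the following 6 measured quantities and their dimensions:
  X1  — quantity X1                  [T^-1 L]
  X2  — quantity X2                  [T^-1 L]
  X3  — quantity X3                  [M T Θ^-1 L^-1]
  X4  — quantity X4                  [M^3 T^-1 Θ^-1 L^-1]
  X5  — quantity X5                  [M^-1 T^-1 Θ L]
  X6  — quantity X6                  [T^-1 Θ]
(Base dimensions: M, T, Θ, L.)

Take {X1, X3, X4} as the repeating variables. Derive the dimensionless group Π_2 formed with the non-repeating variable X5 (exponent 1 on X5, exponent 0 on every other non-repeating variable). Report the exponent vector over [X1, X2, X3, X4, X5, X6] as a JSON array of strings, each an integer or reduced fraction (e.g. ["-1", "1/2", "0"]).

["0", "0", "1", "0", "1", "0"]

Exponent matrix [M,T,Θ,L] × [X1,X2,X3,X4,X5,X6]:
  M: [ 0  0  1  3 -1  0]
  T: [-1 -1  1 -1 -1 -1]
  Θ: [ 0  0 -1 -1  1  1]
  L: [ 1  1 -1 -1  1  0]
Echelon form has 3 nonzero rows (pivots: X1,X3,X4)
Repeat: X1,X3,X4; free: X2,X5,X6
RREF:
  r0: [   1    1    0    0    0   -1]
  r1: [   0    0    1    0   -1 -3/2]
  r2: [   0    0    0    1    0  1/2]
  r3: [   0    0    0    0    0    0]
Fix exponent of X5 at 1, X2 at 0, X6 at 0; solve each RREF row for its pivot's exponent:
  r0: exp(X1) + (0)·1 = 0 ⇒ exp(X1) = 0
  r1: exp(X3) + (-1)·1 = 0 ⇒ exp(X3) = 1
  r2: exp(X4) + (0)·1 = 0 ⇒ exp(X4) = 0
Π_2 = X3 · X5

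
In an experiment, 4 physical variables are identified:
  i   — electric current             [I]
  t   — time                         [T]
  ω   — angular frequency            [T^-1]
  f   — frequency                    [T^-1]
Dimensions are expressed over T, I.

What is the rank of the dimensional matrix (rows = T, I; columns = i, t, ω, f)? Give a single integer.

2

Exponent matrix [T,I] × [i,t,ω,f]:
  T: [ 0  1 -1 -1]
  I: [ 1  0  0  0]
RREF → pivots at {i,t} ⇒ r = 2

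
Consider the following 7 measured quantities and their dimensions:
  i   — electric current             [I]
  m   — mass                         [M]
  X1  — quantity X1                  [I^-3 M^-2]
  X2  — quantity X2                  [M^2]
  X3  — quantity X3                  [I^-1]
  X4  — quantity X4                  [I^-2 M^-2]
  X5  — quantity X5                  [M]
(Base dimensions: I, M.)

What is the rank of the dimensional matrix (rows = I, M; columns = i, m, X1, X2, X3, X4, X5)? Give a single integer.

2

Exponent matrix [I,M] × [i,m,X1,X2,X3,X4,X5]:
  I: [ 1  0 -3  0 -1 -2  0]
  M: [ 0  1 -2  2  0 -2  1]
Row reduction gives pivot columns i,m; rank = 2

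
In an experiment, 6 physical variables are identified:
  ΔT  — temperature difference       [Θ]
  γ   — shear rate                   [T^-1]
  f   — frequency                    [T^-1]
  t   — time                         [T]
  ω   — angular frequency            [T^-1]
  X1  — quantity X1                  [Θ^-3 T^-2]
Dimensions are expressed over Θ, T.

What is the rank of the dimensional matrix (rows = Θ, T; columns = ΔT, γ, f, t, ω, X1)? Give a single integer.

2

Dimensional matrix (Θ×T by ΔT×γ×f×t×ω×X1):
  Θ: [ 1  0  0  0  0 -3]
  T: [ 0 -1 -1  1 -1 -2]
Row reduction gives pivot columns ΔT,γ; rank = 2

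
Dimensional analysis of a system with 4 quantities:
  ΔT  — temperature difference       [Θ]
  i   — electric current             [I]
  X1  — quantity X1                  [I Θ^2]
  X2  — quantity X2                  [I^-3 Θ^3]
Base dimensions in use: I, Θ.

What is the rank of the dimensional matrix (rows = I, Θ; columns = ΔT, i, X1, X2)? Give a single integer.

2

Write exponents as rows I,Θ / cols ΔT,i,X1,X2:
  I: [ 0  1  1 -3]
  Θ: [ 1  0  2  3]
Echelon form has 2 nonzero rows (pivots: ΔT,i)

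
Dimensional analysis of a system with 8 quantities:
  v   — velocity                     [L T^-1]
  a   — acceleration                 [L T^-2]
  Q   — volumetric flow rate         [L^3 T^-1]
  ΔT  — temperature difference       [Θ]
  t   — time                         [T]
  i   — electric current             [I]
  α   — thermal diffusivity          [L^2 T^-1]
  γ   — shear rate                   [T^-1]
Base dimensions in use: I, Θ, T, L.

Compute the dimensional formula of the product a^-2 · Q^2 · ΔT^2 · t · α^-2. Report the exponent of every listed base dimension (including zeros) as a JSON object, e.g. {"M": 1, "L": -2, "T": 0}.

Write exponents as rows I,Θ,T,L / cols v,a,Q,ΔT,t,i,α,γ:
  I: [ 0  0  0  0  0  1  0  0]
  Θ: [ 0  0  0  1  0  0  0  0]
  T: [-1 -2 -1  0  1  0 -1 -1]
  L: [ 1  1  3  0  0  0  2  0]
  [I]: (-2)·0+(2)·0+(2)·0+(1)·0+(-2)·0 = 0
  [Θ]: (-2)·0+(2)·0+(2)·1+(1)·0+(-2)·0 = 2
  [T]: (-2)·-2+(2)·-1+(2)·0+(1)·1+(-2)·-1 = 5
  [L]: (-2)·1+(2)·3+(2)·0+(1)·0+(-2)·2 = 0
⇒ Θ^2 T^5

{"I": 0, "Θ": 2, "T": 5, "L": 0}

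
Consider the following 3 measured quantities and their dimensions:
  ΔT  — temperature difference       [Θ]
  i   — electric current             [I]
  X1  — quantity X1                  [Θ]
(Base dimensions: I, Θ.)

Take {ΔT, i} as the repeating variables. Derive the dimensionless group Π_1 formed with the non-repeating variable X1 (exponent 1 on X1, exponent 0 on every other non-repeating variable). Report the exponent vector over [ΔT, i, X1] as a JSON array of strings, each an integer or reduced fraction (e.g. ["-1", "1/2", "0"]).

Exponent matrix [I,Θ] × [ΔT,i,X1]:
  I: [ 0  1  0]
  Θ: [ 1  0  1]
Row reduction gives pivot columns ΔT,i; rank = 2
Repeat: ΔT,i; free: X1
RREF:
  r0: [   1    0    1]
  r1: [   0    1    0]
Fix exponent of X1 at 1; solve each RREF row for its pivot's exponent:
  r0: exp(ΔT) + (1)·1 = 0 ⇒ exp(ΔT) = -1
  r1: exp(i) + (0)·1 = 0 ⇒ exp(i) = 0
Π_1 = ΔT^-1 · X1

["-1", "0", "1"]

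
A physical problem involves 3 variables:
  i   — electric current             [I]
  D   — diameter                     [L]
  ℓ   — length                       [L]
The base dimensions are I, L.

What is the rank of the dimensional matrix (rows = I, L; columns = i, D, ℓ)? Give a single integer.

Write exponents as rows I,L / cols i,D,ℓ:
  I: [ 1  0  0]
  L: [ 0  1  1]
Row reduction gives pivot columns i,D; rank = 2

2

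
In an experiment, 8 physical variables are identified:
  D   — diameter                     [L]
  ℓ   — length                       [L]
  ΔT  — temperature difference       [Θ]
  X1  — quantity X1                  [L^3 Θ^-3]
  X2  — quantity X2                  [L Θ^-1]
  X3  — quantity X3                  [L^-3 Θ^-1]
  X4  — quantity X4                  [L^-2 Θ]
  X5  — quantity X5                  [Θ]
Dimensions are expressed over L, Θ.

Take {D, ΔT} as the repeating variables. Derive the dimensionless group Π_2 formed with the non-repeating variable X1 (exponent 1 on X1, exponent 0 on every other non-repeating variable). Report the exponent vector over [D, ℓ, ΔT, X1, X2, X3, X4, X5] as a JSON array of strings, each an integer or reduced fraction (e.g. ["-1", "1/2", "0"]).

Dimensional matrix (L×Θ by D×ℓ×ΔT×X1×X2×X3×X4×X5):
  L: [ 1  1  0  3  1 -3 -2  0]
  Θ: [ 0  0  1 -3 -1 -1  1  1]
Row reduction gives pivot columns D,ΔT; rank = 2
Repeat: D,ΔT; free: ℓ,X1,X2,X3,X4,X5
RREF:
  r0: [   1    1    0    3    1   -3   -2    0]
  r1: [   0    0    1   -3   -1   -1    1    1]
Fix exponent of X1 at 1, ℓ at 0, X2 at 0, X3 at 0, X4 at 0, X5 at 0; solve each RREF row for its pivot's exponent:
  r0: exp(D) + (3)·1 = 0 ⇒ exp(D) = -3
  r1: exp(ΔT) + (-3)·1 = 0 ⇒ exp(ΔT) = 3
Π_2 = D^-3 · ΔT^3 · X1

["-3", "0", "3", "1", "0", "0", "0", "0"]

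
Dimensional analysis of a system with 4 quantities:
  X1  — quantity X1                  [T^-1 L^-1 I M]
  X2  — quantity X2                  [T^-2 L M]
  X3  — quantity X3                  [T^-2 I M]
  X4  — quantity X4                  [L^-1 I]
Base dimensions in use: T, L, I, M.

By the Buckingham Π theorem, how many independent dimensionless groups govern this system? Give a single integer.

1

Dimensional matrix (T×L×I×M by X1×X2×X3×X4):
  T: [-1 -2 -2  0]
  L: [-1  1  0 -1]
  I: [ 1  0  1  1]
  M: [ 1  1  1  0]
RREF → pivots at {X1,X2,X3} ⇒ r = 3
Π count = n − r = 4 − 3 = 1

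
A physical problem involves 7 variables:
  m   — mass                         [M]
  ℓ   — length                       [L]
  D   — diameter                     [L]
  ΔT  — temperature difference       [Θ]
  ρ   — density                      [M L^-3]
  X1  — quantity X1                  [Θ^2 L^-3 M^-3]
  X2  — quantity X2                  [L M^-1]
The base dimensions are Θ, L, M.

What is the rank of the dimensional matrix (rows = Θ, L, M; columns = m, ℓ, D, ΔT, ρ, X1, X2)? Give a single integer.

Dimensional matrix (Θ×L×M by m×ℓ×D×ΔT×ρ×X1×X2):
  Θ: [ 0  0  0  1  0  2  0]
  L: [ 0  1  1  0 -3 -3  1]
  M: [ 1  0  0  0  1 -3 -1]
Echelon form has 3 nonzero rows (pivots: m,ℓ,ΔT)

3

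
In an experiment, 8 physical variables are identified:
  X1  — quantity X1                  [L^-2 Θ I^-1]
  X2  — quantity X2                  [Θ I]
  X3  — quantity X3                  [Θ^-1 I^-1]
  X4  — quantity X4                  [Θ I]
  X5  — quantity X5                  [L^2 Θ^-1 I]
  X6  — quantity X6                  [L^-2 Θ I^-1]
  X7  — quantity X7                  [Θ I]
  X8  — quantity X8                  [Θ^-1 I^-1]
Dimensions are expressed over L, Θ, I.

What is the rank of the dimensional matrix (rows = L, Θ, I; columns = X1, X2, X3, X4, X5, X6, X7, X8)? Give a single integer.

Write exponents as rows L,Θ,I / cols X1,X2,X3,X4,X5,X6,X7,X8:
  L: [-2  0  0  0  2 -2  0  0]
  Θ: [ 1  1 -1  1 -1  1  1 -1]
  I: [-1  1 -1  1  1 -1  1 -1]
Row reduction gives pivot columns X1,X2; rank = 2

2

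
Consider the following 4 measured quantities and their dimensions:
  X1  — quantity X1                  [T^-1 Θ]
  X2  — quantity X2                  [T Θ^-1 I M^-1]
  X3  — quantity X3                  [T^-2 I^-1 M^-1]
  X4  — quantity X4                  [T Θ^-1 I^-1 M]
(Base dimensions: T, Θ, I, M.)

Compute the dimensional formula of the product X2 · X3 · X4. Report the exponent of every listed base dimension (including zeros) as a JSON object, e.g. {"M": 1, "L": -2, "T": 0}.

Dimensional matrix (T×Θ×I×M by X1×X2×X3×X4):
  T: [-1  1 -2  1]
  Θ: [ 1 -1  0 -1]
  I: [ 0  1 -1 -1]
  M: [ 0 -1 -1  1]
  [T]: (1)·1+(1)·-2+(1)·1 = 0
  [Θ]: (1)·-1+(1)·0+(1)·-1 = -2
  [I]: (1)·1+(1)·-1+(1)·-1 = -1
  [M]: (1)·-1+(1)·-1+(1)·1 = -1
⇒ Θ^-2 I^-1 M^-1

{"T": 0, "Θ": -2, "I": -1, "M": -1}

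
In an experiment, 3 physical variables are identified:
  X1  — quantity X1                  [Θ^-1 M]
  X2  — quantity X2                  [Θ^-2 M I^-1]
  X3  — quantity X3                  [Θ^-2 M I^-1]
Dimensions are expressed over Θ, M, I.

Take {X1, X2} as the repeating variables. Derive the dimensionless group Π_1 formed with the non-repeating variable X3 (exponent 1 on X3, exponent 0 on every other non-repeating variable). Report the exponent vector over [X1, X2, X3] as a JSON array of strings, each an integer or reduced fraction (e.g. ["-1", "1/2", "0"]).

["0", "-1", "1"]

Dimensional matrix (Θ×M×I by X1×X2×X3):
  Θ: [-1 -2 -2]
  M: [ 1  1  1]
  I: [ 0 -1 -1]
Echelon form has 2 nonzero rows (pivots: X1,X2)
Repeat: X1,X2; free: X3
RREF:
  r0: [   1    0    0]
  r1: [   0    1    1]
  r2: [   0    0    0]
Fix exponent of X3 at 1; solve each RREF row for its pivot's exponent:
  r0: exp(X1) + (0)·1 = 0 ⇒ exp(X1) = 0
  r1: exp(X2) + (1)·1 = 0 ⇒ exp(X2) = -1
Π_1 = X2^-1 · X3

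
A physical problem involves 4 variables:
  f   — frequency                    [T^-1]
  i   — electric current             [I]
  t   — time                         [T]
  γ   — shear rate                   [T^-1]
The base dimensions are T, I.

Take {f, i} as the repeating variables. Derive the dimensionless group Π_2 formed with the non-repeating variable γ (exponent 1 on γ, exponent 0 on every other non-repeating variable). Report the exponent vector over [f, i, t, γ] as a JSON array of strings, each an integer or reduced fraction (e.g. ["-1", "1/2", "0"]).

["-1", "0", "0", "1"]

Dimensional matrix (T×I by f×i×t×γ):
  T: [-1  0  1 -1]
  I: [ 0  1  0  0]
RREF → pivots at {f,i} ⇒ r = 2
Pivot set = {f,i}, free = {t,γ}
RREF:
  r0: [   1    0   -1    1]
  r1: [   0    1    0    0]
Fix exponent of γ at 1, t at 0; solve each RREF row for its pivot's exponent:
  r0: exp(f) + (1)·1 = 0 ⇒ exp(f) = -1
  r1: exp(i) + (0)·1 = 0 ⇒ exp(i) = 0
Π_2 = f^-1 · γ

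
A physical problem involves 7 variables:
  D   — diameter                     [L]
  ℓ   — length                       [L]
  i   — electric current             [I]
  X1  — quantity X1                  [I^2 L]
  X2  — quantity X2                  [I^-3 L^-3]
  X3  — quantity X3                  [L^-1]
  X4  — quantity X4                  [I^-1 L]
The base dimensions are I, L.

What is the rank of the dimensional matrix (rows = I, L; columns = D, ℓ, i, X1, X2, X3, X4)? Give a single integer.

Write exponents as rows I,L / cols D,ℓ,i,X1,X2,X3,X4:
  I: [ 0  0  1  2 -3  0 -1]
  L: [ 1  1  0  1 -3 -1  1]
Row reduction gives pivot columns D,i; rank = 2

2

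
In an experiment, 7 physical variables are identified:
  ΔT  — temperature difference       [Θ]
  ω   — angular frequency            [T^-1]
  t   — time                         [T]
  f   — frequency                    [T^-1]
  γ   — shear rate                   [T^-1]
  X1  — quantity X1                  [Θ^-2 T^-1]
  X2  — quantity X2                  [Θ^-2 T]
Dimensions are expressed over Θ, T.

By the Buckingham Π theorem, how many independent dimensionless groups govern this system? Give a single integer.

Write exponents as rows Θ,T / cols ΔT,ω,t,f,γ,X1,X2:
  Θ: [ 1  0  0  0  0 -2 -2]
  T: [ 0 -1  1 -1 -1 -1  1]
Row reduction gives pivot columns ΔT,ω; rank = 2
7 vars − rank 2 = 5 Π groups

5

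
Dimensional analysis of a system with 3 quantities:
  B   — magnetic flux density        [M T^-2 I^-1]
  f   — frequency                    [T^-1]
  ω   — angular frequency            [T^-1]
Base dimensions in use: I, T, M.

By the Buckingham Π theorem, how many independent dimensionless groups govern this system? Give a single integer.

1

Exponent matrix [I,T,M] × [B,f,ω]:
  I: [-1  0  0]
  T: [-2 -1 -1]
  M: [ 1  0  0]
Row reduction gives pivot columns B,f; rank = 2
Π count = n − r = 3 − 2 = 1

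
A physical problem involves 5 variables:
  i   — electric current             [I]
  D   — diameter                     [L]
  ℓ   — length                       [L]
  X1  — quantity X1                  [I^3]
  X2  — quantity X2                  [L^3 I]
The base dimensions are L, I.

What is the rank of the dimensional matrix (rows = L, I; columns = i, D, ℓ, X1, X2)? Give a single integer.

2

Write exponents as rows L,I / cols i,D,ℓ,X1,X2:
  L: [ 0  1  1  0  3]
  I: [ 1  0  0  3  1]
Echelon form has 2 nonzero rows (pivots: i,D)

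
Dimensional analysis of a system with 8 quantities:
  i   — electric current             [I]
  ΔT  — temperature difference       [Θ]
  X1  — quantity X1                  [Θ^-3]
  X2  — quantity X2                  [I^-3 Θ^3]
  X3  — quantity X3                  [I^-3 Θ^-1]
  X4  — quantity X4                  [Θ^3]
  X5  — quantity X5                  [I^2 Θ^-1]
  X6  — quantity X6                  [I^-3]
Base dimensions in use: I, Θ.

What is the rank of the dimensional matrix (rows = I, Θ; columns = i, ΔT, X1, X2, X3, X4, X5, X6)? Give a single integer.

2

Exponent matrix [I,Θ] × [i,ΔT,X1,X2,X3,X4,X5,X6]:
  I: [ 1  0  0 -3 -3  0  2 -3]
  Θ: [ 0  1 -3  3 -1  3 -1  0]
Row reduction gives pivot columns i,ΔT; rank = 2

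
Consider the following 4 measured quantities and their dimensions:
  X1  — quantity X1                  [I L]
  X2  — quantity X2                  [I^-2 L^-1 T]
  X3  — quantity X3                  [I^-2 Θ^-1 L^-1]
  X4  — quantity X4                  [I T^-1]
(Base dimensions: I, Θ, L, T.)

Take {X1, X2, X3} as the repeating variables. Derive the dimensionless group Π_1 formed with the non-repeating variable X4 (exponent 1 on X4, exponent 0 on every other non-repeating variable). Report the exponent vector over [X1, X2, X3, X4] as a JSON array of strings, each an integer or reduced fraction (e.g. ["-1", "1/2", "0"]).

["1", "1", "0", "1"]

Write exponents as rows I,Θ,L,T / cols X1,X2,X3,X4:
  I: [ 1 -2 -2  1]
  Θ: [ 0  0 -1  0]
  L: [ 1 -1 -1  0]
  T: [ 0  1  0 -1]
Row reduction gives pivot columns X1,X2,X3; rank = 3
Pivot set = {X1,X2,X3}, free = {X4}
RREF:
  r0: [   1    0    0   -1]
  r1: [   0    1    0   -1]
  r2: [   0    0    1    0]
  r3: [   0    0    0    0]
Fix exponent of X4 at 1; solve each RREF row for its pivot's exponent:
  r0: exp(X1) + (-1)·1 = 0 ⇒ exp(X1) = 1
  r1: exp(X2) + (-1)·1 = 0 ⇒ exp(X2) = 1
  r2: exp(X3) + (0)·1 = 0 ⇒ exp(X3) = 0
Π_1 = X1 · X2 · X4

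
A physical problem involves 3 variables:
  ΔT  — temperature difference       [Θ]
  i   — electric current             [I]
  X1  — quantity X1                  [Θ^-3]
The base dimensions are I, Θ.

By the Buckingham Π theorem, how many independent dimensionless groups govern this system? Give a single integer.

Dimensional matrix (I×Θ by ΔT×i×X1):
  I: [ 0  1  0]
  Θ: [ 1  0 -3]
Row reduction gives pivot columns ΔT,i; rank = 2
n=3, r=2 ⇒ 1 dimensionless group

1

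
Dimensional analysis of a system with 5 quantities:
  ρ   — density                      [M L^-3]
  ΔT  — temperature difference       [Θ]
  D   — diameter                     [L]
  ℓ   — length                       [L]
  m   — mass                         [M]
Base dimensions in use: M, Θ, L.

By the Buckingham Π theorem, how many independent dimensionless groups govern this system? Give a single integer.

Dimensional matrix (M×Θ×L by ρ×ΔT×D×ℓ×m):
  M: [ 1  0  0  0  1]
  Θ: [ 0  1  0  0  0]
  L: [-3  0  1  1  0]
RREF → pivots at {ρ,ΔT,D} ⇒ r = 3
5 vars − rank 3 = 2 Π groups

2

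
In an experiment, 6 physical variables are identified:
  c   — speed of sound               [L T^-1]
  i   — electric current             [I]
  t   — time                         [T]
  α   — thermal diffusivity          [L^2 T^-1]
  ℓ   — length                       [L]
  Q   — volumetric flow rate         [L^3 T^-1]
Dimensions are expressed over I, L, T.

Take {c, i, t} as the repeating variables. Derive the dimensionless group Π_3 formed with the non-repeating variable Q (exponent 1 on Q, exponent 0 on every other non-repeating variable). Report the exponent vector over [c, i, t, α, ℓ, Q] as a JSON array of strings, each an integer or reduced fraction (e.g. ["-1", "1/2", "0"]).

Exponent matrix [I,L,T] × [c,i,t,α,ℓ,Q]:
  I: [ 0  1  0  0  0  0]
  L: [ 1  0  0  2  1  3]
  T: [-1  0  1 -1  0 -1]
Row reduction gives pivot columns c,i,t; rank = 3
Repeat: c,i,t; free: α,ℓ,Q
RREF:
  r0: [   1    0    0    2    1    3]
  r1: [   0    1    0    0    0    0]
  r2: [   0    0    1    1    1    2]
Fix exponent of Q at 1, α at 0, ℓ at 0; solve each RREF row for its pivot's exponent:
  r0: exp(c) + (3)·1 = 0 ⇒ exp(c) = -3
  r1: exp(i) + (0)·1 = 0 ⇒ exp(i) = 0
  r2: exp(t) + (2)·1 = 0 ⇒ exp(t) = -2
Π_3 = c^-3 · t^-2 · Q

["-3", "0", "-2", "0", "0", "1"]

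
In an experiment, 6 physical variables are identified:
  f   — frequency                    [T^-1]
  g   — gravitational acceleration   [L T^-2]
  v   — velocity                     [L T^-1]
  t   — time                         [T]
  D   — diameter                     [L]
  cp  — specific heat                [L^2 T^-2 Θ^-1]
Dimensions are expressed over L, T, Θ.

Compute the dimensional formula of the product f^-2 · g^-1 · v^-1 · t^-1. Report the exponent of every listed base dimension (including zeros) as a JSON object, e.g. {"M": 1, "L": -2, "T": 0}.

{"L": -2, "T": 4, "Θ": 0}

Dimensional matrix (L×T×Θ by f×g×v×t×D×cp):
  L: [ 0  1  1  0  1  2]
  T: [-1 -2 -1  1  0 -2]
  Θ: [ 0  0  0  0  0 -1]
  [L]: (-2)·0+(-1)·1+(-1)·1+(-1)·0 = -2
  [T]: (-2)·-1+(-1)·-2+(-1)·-1+(-1)·1 = 4
  [Θ]: (-2)·0+(-1)·0+(-1)·0+(-1)·0 = 0
⇒ L^-2 T^4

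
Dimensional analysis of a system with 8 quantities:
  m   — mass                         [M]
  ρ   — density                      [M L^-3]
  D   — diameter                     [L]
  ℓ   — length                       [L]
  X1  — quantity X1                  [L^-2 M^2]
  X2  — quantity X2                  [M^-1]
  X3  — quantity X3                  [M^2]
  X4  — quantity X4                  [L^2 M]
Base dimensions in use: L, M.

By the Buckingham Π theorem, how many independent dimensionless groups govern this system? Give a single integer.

6

Dimensional matrix (L×M by m×ρ×D×ℓ×X1×X2×X3×X4):
  L: [ 0 -3  1  1 -2  0  0  2]
  M: [ 1  1  0  0  2 -1  2  1]
Echelon form has 2 nonzero rows (pivots: m,ρ)
Π count = n − r = 8 − 2 = 6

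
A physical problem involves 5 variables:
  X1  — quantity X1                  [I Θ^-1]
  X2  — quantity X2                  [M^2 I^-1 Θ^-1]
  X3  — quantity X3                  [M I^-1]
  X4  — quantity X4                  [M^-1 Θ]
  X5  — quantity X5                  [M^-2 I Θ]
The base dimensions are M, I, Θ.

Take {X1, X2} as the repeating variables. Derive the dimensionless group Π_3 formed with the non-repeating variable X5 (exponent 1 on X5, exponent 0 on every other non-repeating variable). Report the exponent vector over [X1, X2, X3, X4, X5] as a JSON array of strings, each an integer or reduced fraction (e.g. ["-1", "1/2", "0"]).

Write exponents as rows M,I,Θ / cols X1,X2,X3,X4,X5:
  M: [ 0  2  1 -1 -2]
  I: [ 1 -1 -1  0  1]
  Θ: [-1 -1  0  1  1]
Echelon form has 2 nonzero rows (pivots: X1,X2)
Pivot set = {X1,X2}, free = {X3,X4,X5}
RREF:
  r0: [   1    0 -1/2 -1/2    0]
  r1: [   0    1  1/2 -1/2   -1]
  r2: [   0    0    0    0    0]
Fix exponent of X5 at 1, X3 at 0, X4 at 0; solve each RREF row for its pivot's exponent:
  r0: exp(X1) + (0)·1 = 0 ⇒ exp(X1) = 0
  r1: exp(X2) + (-1)·1 = 0 ⇒ exp(X2) = 1
Π_3 = X2 · X5

["0", "1", "0", "0", "1"]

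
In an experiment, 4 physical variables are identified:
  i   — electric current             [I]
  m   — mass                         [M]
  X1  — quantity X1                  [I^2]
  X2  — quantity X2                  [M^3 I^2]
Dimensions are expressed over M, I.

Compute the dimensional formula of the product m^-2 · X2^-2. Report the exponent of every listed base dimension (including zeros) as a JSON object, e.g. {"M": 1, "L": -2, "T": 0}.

{"M": -8, "I": -4}

Exponent matrix [M,I] × [i,m,X1,X2]:
  M: [ 0  1  0  3]
  I: [ 1  0  2  2]
  [M]: (-2)·1+(-2)·3 = -8
  [I]: (-2)·0+(-2)·2 = -4
⇒ M^-8 I^-4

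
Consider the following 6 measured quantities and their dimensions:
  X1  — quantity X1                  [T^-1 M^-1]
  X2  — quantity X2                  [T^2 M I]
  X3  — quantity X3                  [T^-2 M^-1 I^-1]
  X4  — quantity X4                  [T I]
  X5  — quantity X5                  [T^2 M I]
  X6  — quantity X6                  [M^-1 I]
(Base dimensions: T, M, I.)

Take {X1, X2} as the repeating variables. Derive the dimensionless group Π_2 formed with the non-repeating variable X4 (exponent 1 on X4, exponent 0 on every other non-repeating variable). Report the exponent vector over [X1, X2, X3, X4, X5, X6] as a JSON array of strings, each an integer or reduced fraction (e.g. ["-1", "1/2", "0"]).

Dimensional matrix (T×M×I by X1×X2×X3×X4×X5×X6):
  T: [-1  2 -2  1  2  0]
  M: [-1  1 -1  0  1 -1]
  I: [ 0  1 -1  1  1  1]
RREF → pivots at {X1,X2} ⇒ r = 2
Pivot set = {X1,X2}, free = {X3,X4,X5,X6}
RREF:
  r0: [   1    0    0    1    0    2]
  r1: [   0    1   -1    1    1    1]
  r2: [   0    0    0    0    0    0]
Fix exponent of X4 at 1, X3 at 0, X5 at 0, X6 at 0; solve each RREF row for its pivot's exponent:
  r0: exp(X1) + (1)·1 = 0 ⇒ exp(X1) = -1
  r1: exp(X2) + (1)·1 = 0 ⇒ exp(X2) = -1
Π_2 = X1^-1 · X2^-1 · X4

["-1", "-1", "0", "1", "0", "0"]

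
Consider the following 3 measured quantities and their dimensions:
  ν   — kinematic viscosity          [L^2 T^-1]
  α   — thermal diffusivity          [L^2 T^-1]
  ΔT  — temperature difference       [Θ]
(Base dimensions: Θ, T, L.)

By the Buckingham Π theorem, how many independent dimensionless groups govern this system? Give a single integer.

Dimensional matrix (Θ×T×L by ν×α×ΔT):
  Θ: [ 0  0  1]
  T: [-1 -1  0]
  L: [ 2  2  0]
Echelon form has 2 nonzero rows (pivots: ν,ΔT)
Π count = n − r = 3 − 2 = 1

1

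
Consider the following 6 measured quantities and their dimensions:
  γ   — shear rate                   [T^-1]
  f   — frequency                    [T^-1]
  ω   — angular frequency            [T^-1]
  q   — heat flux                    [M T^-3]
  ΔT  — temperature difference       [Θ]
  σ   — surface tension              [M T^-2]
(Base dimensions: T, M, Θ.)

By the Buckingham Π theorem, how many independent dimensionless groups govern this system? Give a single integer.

Exponent matrix [T,M,Θ] × [γ,f,ω,q,ΔT,σ]:
  T: [-1 -1 -1 -3  0 -2]
  M: [ 0  0  0  1  0  1]
  Θ: [ 0  0  0  0  1  0]
RREF → pivots at {γ,q,ΔT} ⇒ r = 3
Π count = n − r = 6 − 3 = 3

3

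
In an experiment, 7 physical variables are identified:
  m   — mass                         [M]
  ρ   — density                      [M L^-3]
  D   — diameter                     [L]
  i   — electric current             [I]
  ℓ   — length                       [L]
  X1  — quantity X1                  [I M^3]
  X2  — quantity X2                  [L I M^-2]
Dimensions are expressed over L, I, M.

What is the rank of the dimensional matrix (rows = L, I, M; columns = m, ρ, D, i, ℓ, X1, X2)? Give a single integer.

3

Dimensional matrix (L×I×M by m×ρ×D×i×ℓ×X1×X2):
  L: [ 0 -3  1  0  1  0  1]
  I: [ 0  0  0  1  0  1  1]
  M: [ 1  1  0  0  0  3 -2]
Row reduction gives pivot columns m,ρ,i; rank = 3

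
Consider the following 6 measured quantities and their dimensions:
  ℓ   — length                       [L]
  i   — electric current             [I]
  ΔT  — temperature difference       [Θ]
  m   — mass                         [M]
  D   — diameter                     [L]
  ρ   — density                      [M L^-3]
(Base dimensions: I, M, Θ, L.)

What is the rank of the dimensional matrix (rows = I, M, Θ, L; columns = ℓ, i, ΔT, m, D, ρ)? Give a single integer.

Dimensional matrix (I×M×Θ×L by ℓ×i×ΔT×m×D×ρ):
  I: [ 0  1  0  0  0  0]
  M: [ 0  0  0  1  0  1]
  Θ: [ 0  0  1  0  0  0]
  L: [ 1  0  0  0  1 -3]
RREF → pivots at {ℓ,i,ΔT,m} ⇒ r = 4

4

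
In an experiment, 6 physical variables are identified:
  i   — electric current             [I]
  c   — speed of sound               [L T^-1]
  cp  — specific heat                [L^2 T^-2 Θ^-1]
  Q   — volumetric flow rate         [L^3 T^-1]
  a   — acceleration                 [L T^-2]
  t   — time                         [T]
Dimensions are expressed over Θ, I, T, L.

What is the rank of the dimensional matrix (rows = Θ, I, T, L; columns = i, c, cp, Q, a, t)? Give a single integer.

4

Dimensional matrix (Θ×I×T×L by i×c×cp×Q×a×t):
  Θ: [ 0  0 -1  0  0  0]
  I: [ 1  0  0  0  0  0]
  T: [ 0 -1 -2 -1 -2  1]
  L: [ 0  1  2  3  1  0]
RREF → pivots at {i,c,cp,Q} ⇒ r = 4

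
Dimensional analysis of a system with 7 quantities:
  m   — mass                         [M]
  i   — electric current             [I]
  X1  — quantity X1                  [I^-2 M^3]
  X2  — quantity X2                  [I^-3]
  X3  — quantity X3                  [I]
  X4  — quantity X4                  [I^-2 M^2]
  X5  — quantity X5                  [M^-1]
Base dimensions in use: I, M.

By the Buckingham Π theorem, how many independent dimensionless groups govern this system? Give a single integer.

Exponent matrix [I,M] × [m,i,X1,X2,X3,X4,X5]:
  I: [ 0  1 -2 -3  1 -2  0]
  M: [ 1  0  3  0  0  2 -1]
Echelon form has 2 nonzero rows (pivots: m,i)
Π count = n − r = 7 − 2 = 5

5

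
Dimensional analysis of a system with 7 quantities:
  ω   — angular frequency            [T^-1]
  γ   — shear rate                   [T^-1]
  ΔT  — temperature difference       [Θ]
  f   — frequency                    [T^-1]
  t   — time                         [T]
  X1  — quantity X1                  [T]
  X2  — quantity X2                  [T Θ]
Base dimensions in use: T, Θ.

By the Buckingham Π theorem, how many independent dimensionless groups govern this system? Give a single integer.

Write exponents as rows T,Θ / cols ω,γ,ΔT,f,t,X1,X2:
  T: [-1 -1  0 -1  1  1  1]
  Θ: [ 0  0  1  0  0  0  1]
RREF → pivots at {ω,ΔT} ⇒ r = 2
n=7, r=2 ⇒ 5 dimensionless groups

5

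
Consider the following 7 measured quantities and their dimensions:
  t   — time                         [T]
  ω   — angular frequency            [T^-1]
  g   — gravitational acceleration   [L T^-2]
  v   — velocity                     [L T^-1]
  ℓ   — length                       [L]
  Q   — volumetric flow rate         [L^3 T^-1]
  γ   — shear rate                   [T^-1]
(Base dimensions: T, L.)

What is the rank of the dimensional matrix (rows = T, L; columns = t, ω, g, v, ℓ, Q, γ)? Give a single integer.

2

Exponent matrix [T,L] × [t,ω,g,v,ℓ,Q,γ]:
  T: [ 1 -1 -2 -1  0 -1 -1]
  L: [ 0  0  1  1  1  3  0]
Echelon form has 2 nonzero rows (pivots: t,g)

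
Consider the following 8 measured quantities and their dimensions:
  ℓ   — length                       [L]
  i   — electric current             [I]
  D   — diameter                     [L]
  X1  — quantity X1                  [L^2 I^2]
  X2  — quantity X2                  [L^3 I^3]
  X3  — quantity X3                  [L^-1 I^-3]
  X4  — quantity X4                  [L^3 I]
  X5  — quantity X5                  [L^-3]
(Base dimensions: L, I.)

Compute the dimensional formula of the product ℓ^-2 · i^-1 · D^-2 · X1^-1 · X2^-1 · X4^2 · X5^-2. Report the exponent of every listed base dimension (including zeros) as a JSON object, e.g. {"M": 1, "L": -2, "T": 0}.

{"L": 3, "I": -4}

Write exponents as rows L,I / cols ℓ,i,D,X1,X2,X3,X4,X5:
  L: [ 1  0  1  2  3 -1  3 -3]
  I: [ 0  1  0  2  3 -3  1  0]
  [L]: (-2)·1+(-1)·0+(-2)·1+(-1)·2+(-1)·3+(2)·3+(-2)·-3 = 3
  [I]: (-2)·0+(-1)·1+(-2)·0+(-1)·2+(-1)·3+(2)·1+(-2)·0 = -4
⇒ L^3 I^-4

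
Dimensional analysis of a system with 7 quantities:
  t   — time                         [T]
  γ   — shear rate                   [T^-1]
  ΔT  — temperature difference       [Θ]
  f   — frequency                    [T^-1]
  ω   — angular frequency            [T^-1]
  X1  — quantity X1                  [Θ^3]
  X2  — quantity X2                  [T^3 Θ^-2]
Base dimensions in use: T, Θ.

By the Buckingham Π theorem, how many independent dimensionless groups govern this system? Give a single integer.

Write exponents as rows T,Θ / cols t,γ,ΔT,f,ω,X1,X2:
  T: [ 1 -1  0 -1 -1  0  3]
  Θ: [ 0  0  1  0  0  3 -2]
Row reduction gives pivot columns t,ΔT; rank = 2
n=7, r=2 ⇒ 5 dimensionless groups

5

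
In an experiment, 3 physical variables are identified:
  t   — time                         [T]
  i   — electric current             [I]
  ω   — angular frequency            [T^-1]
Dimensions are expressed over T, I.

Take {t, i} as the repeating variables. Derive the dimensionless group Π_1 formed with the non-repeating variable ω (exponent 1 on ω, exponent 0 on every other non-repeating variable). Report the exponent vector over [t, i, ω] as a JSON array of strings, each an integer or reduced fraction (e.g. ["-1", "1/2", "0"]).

Write exponents as rows T,I / cols t,i,ω:
  T: [ 1  0 -1]
  I: [ 0  1  0]
RREF → pivots at {t,i} ⇒ r = 2
Pivot set = {t,i}, free = {ω}
RREF:
  r0: [   1    0   -1]
  r1: [   0    1    0]
Fix exponent of ω at 1; solve each RREF row for its pivot's exponent:
  r0: exp(t) + (-1)·1 = 0 ⇒ exp(t) = 1
  r1: exp(i) + (0)·1 = 0 ⇒ exp(i) = 0
Π_1 = t · ω

["1", "0", "1"]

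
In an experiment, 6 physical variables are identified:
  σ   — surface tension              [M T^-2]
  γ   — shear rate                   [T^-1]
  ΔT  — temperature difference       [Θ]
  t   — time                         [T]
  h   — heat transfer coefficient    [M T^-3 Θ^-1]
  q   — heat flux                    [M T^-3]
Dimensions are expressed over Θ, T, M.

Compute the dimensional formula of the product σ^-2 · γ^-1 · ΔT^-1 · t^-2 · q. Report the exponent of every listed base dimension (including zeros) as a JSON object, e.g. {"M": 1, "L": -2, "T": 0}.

{"Θ": -1, "T": 0, "M": -1}

Exponent matrix [Θ,T,M] × [σ,γ,ΔT,t,h,q]:
  Θ: [ 0  0  1  0 -1  0]
  T: [-2 -1  0  1 -3 -3]
  M: [ 1  0  0  0  1  1]
  [Θ]: (-2)·0+(-1)·0+(-1)·1+(-2)·0+(1)·0 = -1
  [T]: (-2)·-2+(-1)·-1+(-1)·0+(-2)·1+(1)·-3 = 0
  [M]: (-2)·1+(-1)·0+(-1)·0+(-2)·0+(1)·1 = -1
⇒ Θ^-1 M^-1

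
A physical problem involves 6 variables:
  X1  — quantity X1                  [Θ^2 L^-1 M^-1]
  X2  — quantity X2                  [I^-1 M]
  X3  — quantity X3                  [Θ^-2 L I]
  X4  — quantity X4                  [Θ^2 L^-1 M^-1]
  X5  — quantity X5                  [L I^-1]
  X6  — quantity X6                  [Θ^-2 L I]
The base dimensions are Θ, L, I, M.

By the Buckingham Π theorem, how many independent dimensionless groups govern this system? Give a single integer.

Dimensional matrix (Θ×L×I×M by X1×X2×X3×X4×X5×X6):
  Θ: [ 2  0 -2  2  0 -2]
  L: [-1  0  1 -1  1  1]
  I: [ 0 -1  1  0 -1  1]
  M: [-1  1  0 -1  0  0]
Row reduction gives pivot columns X1,X2,X5; rank = 3
n=6, r=3 ⇒ 3 dimensionless groups

3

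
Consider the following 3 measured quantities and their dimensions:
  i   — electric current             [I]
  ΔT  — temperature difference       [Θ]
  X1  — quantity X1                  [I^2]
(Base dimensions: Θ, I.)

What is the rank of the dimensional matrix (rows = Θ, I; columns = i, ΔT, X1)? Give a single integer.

Write exponents as rows Θ,I / cols i,ΔT,X1:
  Θ: [ 0  1  0]
  I: [ 1  0  2]
RREF → pivots at {i,ΔT} ⇒ r = 2

2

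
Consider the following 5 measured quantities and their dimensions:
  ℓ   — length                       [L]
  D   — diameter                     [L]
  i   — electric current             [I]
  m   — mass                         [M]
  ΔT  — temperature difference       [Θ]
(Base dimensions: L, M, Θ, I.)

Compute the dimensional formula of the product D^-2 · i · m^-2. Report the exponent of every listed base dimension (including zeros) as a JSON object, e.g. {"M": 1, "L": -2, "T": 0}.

Exponent matrix [L,M,Θ,I] × [ℓ,D,i,m,ΔT]:
  L: [ 1  1  0  0  0]
  M: [ 0  0  0  1  0]
  Θ: [ 0  0  0  0  1]
  I: [ 0  0  1  0  0]
  [L]: (-2)·1+(1)·0+(-2)·0 = -2
  [M]: (-2)·0+(1)·0+(-2)·1 = -2
  [Θ]: (-2)·0+(1)·0+(-2)·0 = 0
  [I]: (-2)·0+(1)·1+(-2)·0 = 1
⇒ L^-2 M^-2 I

{"L": -2, "M": -2, "Θ": 0, "I": 1}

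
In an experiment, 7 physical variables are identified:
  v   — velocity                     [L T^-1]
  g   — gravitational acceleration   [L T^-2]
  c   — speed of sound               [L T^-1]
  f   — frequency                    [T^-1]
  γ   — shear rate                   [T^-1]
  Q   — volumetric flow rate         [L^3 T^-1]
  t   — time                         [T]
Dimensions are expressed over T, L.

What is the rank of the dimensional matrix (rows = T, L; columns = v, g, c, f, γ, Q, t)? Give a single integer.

Write exponents as rows T,L / cols v,g,c,f,γ,Q,t:
  T: [-1 -2 -1 -1 -1 -1  1]
  L: [ 1  1  1  0  0  3  0]
RREF → pivots at {v,g} ⇒ r = 2

2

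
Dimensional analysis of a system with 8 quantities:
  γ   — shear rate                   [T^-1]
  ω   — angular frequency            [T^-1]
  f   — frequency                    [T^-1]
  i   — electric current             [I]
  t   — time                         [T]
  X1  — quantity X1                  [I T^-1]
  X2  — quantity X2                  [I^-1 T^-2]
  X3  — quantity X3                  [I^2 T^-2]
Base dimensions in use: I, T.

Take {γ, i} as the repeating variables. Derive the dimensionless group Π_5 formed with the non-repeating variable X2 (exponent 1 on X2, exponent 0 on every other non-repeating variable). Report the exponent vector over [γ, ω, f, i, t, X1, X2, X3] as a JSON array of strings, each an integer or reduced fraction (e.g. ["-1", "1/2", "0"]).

["-2", "0", "0", "1", "0", "0", "1", "0"]

Dimensional matrix (I×T by γ×ω×f×i×t×X1×X2×X3):
  I: [ 0  0  0  1  0  1 -1  2]
  T: [-1 -1 -1  0  1 -1 -2 -2]
Row reduction gives pivot columns γ,i; rank = 2
Repeat: γ,i; free: ω,f,t,X1,X2,X3
RREF:
  r0: [   1    1    1    0   -1    1    2    2]
  r1: [   0    0    0    1    0    1   -1    2]
Fix exponent of X2 at 1, ω at 0, f at 0, t at 0, X1 at 0, X3 at 0; solve each RREF row for its pivot's exponent:
  r0: exp(γ) + (2)·1 = 0 ⇒ exp(γ) = -2
  r1: exp(i) + (-1)·1 = 0 ⇒ exp(i) = 1
Π_5 = γ^-2 · i · X2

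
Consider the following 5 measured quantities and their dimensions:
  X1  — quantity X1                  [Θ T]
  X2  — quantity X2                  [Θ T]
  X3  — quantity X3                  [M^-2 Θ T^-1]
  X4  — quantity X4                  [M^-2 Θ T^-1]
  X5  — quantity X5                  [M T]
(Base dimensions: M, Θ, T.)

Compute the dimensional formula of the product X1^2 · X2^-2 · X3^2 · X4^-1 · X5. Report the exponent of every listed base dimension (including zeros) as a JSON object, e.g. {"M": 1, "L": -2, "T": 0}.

{"M": -1, "Θ": 1, "T": 0}

Dimensional matrix (M×Θ×T by X1×X2×X3×X4×X5):
  M: [ 0  0 -2 -2  1]
  Θ: [ 1  1  1  1  0]
  T: [ 1  1 -1 -1  1]
  [M]: (2)·0+(-2)·0+(2)·-2+(-1)·-2+(1)·1 = -1
  [Θ]: (2)·1+(-2)·1+(2)·1+(-1)·1+(1)·0 = 1
  [T]: (2)·1+(-2)·1+(2)·-1+(-1)·-1+(1)·1 = 0
⇒ M^-1 Θ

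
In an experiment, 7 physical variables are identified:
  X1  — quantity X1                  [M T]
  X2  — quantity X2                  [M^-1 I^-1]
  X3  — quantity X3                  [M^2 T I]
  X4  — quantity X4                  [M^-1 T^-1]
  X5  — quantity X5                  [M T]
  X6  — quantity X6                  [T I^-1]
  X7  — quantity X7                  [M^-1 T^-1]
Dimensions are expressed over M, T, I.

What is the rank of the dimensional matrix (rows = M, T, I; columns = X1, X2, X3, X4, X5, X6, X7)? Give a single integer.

Exponent matrix [M,T,I] × [X1,X2,X3,X4,X5,X6,X7]:
  M: [ 1 -1  2 -1  1  0 -1]
  T: [ 1  0  1 -1  1  1 -1]
  I: [ 0 -1  1  0  0 -1  0]
Echelon form has 2 nonzero rows (pivots: X1,X2)

2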